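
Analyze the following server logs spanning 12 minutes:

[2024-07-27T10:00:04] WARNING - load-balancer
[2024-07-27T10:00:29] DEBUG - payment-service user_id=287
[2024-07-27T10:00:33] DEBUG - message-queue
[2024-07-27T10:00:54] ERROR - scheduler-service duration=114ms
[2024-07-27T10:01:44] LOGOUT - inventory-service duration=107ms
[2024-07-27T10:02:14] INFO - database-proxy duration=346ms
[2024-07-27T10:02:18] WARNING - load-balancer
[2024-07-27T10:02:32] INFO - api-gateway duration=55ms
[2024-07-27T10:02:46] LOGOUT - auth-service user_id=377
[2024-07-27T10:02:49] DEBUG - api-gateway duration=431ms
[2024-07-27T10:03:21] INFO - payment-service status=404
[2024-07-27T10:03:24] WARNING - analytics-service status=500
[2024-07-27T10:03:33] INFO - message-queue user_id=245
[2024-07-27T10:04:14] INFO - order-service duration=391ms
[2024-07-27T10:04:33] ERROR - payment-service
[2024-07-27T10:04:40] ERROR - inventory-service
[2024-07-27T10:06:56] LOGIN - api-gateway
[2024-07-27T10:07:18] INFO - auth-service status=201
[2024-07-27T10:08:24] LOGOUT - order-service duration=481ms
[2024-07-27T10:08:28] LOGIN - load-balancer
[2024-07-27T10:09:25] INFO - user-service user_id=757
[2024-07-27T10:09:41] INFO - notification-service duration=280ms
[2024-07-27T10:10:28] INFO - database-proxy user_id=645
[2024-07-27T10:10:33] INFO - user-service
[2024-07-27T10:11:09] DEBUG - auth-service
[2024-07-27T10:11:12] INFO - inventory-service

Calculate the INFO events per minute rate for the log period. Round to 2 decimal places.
0.92

To calculate the rate:

1. Count total INFO events: 11
2. Total time period: 12 minutes
3. Rate = 11 / 12 = 0.92 events per minute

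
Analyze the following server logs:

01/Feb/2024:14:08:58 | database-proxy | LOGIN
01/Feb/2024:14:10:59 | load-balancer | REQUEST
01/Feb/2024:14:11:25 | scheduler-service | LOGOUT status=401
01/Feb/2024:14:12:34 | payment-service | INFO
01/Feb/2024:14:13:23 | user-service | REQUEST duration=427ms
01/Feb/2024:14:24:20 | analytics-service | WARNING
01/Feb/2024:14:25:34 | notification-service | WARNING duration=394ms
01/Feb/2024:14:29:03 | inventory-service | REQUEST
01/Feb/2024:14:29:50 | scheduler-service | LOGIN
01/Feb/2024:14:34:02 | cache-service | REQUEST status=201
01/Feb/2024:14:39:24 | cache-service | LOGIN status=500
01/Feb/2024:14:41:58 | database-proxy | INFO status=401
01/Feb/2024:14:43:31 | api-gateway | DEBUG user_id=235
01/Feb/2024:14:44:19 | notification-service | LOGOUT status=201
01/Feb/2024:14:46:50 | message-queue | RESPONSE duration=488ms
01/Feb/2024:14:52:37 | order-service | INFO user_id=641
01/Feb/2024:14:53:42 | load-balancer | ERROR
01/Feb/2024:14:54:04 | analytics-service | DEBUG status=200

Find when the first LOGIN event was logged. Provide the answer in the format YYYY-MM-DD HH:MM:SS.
2024-02-01 14:08:58

To find the first event:

1. Filter for all LOGIN events
2. Sort by timestamp
3. Select the first one
4. Timestamp: 2024-02-01 14:08:58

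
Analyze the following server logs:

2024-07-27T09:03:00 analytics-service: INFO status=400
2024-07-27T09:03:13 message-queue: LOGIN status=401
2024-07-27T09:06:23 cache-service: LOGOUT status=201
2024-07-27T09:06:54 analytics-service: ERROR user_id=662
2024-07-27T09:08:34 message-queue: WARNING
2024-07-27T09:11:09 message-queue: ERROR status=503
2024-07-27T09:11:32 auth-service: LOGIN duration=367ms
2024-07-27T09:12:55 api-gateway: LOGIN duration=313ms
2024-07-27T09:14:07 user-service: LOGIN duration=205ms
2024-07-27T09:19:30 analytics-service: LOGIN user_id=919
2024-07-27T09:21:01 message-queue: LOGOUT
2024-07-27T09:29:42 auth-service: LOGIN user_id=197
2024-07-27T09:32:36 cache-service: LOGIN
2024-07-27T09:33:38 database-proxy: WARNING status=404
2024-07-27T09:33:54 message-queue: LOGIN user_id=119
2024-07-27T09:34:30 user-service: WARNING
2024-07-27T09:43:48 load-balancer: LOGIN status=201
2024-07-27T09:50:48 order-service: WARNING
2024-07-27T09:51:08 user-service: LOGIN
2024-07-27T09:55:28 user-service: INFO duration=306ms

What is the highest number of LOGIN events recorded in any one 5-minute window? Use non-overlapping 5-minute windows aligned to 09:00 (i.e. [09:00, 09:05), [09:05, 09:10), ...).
3

To find the burst window:

1. Divide the log period into non-overlapping 5-minute windows starting at 09:00
2. Count LOGIN events in each window
3. Find the window with maximum count
4. Maximum events in a window: 3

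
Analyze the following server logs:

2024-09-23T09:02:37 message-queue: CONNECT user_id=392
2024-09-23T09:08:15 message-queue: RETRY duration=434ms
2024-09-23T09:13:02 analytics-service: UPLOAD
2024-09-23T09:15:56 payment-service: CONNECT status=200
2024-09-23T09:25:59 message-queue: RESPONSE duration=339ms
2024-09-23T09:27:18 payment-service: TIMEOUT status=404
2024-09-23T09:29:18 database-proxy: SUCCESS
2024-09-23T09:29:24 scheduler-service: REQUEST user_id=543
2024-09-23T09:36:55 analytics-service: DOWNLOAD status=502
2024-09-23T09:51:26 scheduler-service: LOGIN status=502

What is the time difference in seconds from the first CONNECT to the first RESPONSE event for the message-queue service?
1402

To find the time between events:

1. Locate the first CONNECT event for message-queue: 2024-09-23T09:02:37
2. Locate the first RESPONSE event for message-queue: 2024-09-23T09:25:59
3. Calculate the difference: 2024-09-23T09:25:59 - 2024-09-23T09:02:37 = 1402 seconds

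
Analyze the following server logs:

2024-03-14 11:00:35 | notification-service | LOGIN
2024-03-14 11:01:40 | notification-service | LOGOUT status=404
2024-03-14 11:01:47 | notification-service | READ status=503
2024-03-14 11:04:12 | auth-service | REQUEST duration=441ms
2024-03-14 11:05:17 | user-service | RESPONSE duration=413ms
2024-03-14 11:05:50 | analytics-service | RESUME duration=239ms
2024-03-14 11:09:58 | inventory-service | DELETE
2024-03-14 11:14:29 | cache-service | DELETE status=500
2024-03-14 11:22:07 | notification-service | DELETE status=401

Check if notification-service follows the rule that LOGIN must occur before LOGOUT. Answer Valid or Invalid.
Valid

To validate ordering:

1. Required order: LOGIN → LOGOUT
2. Rule: LOGIN must occur before LOGOUT
3. Check actual order of events for notification-service
4. Result: Valid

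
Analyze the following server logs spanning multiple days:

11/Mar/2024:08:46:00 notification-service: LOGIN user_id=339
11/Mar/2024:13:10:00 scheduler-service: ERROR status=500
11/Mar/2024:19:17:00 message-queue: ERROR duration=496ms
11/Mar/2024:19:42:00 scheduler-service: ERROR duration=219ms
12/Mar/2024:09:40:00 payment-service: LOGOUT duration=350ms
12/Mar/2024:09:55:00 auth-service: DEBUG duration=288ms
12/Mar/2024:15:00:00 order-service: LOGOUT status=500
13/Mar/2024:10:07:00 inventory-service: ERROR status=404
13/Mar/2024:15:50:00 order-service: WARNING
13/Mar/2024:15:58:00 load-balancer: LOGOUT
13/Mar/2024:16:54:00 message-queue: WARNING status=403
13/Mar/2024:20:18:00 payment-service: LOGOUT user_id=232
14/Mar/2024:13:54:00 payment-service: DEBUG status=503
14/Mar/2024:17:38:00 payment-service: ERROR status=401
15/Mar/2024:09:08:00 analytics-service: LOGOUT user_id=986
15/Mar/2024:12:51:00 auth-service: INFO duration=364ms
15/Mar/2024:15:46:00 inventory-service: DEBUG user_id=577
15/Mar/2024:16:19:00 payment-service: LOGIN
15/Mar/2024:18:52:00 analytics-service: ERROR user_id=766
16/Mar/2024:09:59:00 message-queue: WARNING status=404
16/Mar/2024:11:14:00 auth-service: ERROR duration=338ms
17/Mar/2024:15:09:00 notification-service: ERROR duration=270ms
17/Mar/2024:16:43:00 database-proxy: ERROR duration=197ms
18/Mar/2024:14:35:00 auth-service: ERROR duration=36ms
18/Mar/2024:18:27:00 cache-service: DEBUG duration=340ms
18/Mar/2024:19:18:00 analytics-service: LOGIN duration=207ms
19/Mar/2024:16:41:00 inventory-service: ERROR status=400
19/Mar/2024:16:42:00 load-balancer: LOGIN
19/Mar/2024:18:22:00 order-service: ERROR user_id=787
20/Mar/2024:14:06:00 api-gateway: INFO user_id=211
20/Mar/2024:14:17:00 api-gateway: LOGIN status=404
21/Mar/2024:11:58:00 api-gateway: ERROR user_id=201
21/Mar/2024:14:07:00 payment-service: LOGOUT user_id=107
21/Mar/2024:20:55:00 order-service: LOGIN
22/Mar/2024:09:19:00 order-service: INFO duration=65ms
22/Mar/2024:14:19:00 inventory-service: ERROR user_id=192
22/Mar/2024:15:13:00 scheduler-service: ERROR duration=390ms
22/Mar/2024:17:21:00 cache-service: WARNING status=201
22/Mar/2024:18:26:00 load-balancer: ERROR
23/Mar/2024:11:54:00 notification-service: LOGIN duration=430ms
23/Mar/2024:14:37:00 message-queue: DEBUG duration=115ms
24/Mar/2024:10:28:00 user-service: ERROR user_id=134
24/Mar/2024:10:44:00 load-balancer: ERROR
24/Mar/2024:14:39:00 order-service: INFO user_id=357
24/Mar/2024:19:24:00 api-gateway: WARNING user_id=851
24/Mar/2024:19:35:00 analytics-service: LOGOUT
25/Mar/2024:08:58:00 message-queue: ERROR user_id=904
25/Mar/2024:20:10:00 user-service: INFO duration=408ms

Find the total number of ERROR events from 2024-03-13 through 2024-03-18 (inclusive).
7

To filter by date range:

1. Date range: 2024-03-13 through 2024-03-18, both dates inclusive
2. Filter for ERROR events whose date falls in this range
3. Count matching events: 7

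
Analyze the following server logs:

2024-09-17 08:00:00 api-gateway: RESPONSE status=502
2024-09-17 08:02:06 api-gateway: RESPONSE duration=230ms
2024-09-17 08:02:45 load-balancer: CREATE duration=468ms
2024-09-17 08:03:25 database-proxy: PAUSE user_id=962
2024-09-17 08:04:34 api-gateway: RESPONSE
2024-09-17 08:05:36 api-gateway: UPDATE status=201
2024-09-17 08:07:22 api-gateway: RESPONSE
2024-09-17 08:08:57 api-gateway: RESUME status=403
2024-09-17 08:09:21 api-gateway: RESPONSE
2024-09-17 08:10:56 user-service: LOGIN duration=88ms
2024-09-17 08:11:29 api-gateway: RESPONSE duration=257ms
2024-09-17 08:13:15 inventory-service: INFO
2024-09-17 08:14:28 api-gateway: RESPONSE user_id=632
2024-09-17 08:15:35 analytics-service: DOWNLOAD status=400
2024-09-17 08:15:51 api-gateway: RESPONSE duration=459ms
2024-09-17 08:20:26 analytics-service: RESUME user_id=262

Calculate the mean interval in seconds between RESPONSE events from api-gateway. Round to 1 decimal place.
135.9

To calculate average interval:

1. Find all RESPONSE events for api-gateway in order
2. Calculate time gaps between consecutive events
3. Compute mean of gaps: 951 / 7 = 135.9 seconds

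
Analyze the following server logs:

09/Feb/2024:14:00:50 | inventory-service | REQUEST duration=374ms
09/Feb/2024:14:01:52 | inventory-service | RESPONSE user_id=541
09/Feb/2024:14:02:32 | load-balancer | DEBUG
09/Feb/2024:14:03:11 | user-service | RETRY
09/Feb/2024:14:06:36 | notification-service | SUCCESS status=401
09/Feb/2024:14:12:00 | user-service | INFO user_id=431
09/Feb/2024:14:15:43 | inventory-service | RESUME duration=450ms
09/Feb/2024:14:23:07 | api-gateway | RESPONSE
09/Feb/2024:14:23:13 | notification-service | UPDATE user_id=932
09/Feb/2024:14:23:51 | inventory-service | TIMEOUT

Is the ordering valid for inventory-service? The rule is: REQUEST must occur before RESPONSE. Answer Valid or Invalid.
Valid

To validate ordering:

1. Required order: REQUEST → RESPONSE
2. Rule: REQUEST must occur before RESPONSE
3. Check actual order of events for inventory-service
4. Result: Valid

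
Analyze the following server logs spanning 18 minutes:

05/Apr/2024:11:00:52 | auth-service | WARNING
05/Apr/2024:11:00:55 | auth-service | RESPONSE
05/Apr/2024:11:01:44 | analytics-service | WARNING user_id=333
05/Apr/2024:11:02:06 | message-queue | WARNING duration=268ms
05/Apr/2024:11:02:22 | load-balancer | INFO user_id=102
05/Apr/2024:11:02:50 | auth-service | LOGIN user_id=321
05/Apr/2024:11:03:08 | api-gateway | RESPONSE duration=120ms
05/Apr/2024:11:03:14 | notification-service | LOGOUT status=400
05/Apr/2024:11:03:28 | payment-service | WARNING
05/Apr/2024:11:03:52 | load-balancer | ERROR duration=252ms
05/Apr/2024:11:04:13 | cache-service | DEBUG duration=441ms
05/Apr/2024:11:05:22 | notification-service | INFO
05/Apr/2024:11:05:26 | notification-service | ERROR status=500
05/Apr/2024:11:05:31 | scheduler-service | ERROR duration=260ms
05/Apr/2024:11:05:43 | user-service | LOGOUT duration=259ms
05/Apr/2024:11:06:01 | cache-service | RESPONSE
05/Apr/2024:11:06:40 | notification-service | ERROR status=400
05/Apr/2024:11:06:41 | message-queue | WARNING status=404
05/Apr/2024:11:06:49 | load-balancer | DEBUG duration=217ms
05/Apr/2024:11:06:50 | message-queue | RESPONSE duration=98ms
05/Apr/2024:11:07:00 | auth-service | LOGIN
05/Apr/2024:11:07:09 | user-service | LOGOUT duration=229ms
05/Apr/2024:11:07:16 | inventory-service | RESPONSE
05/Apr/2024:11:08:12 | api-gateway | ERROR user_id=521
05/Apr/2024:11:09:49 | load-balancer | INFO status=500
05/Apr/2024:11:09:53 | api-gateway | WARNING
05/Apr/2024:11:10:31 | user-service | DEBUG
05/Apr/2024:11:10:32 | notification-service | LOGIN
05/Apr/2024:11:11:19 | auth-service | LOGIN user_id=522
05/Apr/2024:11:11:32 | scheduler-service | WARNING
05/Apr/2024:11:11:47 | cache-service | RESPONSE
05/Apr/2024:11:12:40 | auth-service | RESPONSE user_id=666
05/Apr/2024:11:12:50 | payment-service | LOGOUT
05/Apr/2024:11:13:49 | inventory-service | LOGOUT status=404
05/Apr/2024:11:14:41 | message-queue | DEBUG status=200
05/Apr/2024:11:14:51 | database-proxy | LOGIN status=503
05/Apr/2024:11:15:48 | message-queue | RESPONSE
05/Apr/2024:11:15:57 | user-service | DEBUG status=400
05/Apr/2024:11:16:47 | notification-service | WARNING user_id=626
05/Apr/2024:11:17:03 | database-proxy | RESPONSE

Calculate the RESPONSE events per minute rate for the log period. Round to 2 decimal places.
0.5

To calculate the rate:

1. Count total RESPONSE events: 9
2. Total time period: 18 minutes
3. Rate = 9 / 18 = 0.5 events per minute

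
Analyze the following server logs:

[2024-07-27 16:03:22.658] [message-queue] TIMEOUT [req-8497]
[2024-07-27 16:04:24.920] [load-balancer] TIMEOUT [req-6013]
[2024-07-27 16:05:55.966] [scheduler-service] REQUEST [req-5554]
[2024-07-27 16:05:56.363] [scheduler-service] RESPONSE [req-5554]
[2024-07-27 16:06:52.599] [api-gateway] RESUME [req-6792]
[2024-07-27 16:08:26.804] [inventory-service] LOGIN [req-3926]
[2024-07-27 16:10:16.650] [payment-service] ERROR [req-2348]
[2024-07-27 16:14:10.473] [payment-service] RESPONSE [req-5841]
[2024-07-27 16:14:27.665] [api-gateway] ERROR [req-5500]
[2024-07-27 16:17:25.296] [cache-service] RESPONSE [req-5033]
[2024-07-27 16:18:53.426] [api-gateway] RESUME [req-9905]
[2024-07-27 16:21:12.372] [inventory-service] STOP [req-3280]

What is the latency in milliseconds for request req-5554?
397

To calculate latency:

1. Find REQUEST with id req-5554: 2024-07-27 16:05:55.966
2. Find RESPONSE with id req-5554: 2024-07-27 16:05:56.363
3. Latency: 2024-07-27 16:05:56.363 - 2024-07-27 16:05:55.966 = 397ms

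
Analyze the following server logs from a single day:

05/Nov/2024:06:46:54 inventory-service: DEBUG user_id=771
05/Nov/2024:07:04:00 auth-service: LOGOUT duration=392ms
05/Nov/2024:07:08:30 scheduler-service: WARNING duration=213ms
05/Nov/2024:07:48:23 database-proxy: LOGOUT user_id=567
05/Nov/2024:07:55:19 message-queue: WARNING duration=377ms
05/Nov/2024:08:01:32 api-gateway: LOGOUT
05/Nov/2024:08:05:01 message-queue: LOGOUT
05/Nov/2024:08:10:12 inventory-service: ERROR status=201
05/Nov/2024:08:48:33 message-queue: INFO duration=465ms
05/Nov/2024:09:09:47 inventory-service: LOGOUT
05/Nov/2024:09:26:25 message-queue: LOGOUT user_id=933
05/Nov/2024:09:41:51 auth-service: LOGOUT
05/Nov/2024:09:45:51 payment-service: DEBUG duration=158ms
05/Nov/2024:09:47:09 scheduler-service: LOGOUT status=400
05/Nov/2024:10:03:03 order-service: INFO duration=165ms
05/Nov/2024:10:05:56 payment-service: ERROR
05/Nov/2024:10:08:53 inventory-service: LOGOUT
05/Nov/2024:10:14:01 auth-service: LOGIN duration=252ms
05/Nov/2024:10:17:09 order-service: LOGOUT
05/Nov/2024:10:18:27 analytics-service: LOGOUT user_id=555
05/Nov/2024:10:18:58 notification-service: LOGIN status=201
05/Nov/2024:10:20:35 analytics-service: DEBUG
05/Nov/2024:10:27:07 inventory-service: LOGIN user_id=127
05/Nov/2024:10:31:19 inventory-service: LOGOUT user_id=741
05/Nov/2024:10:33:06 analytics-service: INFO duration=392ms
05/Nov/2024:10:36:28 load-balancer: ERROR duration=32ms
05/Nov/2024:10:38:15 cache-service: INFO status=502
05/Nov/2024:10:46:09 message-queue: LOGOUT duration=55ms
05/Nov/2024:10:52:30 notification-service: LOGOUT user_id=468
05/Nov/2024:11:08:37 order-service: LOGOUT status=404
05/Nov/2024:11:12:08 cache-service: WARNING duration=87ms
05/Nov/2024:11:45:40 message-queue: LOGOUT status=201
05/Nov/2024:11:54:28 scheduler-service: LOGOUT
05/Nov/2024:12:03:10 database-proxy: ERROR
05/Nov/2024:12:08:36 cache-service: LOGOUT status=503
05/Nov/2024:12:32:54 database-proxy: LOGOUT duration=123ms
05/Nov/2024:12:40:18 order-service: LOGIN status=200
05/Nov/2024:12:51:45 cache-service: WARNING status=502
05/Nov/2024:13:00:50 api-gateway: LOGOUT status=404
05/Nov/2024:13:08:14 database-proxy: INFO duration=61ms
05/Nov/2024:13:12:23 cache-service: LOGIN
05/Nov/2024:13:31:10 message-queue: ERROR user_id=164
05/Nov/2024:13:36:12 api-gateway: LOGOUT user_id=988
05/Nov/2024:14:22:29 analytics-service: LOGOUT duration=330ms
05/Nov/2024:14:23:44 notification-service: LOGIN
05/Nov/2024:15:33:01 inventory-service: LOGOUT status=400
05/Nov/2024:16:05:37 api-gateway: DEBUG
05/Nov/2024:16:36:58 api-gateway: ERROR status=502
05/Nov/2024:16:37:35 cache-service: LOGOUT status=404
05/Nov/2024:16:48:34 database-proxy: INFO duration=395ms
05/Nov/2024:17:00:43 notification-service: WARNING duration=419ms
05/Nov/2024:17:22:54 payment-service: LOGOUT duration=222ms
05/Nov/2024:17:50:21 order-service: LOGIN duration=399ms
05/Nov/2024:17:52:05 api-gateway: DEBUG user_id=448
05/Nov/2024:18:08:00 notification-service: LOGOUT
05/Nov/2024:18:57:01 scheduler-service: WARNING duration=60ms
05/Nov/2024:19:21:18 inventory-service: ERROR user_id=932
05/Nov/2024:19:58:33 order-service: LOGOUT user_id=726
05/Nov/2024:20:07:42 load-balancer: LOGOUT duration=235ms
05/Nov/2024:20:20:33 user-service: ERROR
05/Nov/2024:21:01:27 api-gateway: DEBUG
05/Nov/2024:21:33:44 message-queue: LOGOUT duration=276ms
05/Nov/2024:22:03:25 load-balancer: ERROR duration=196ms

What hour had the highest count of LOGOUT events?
10

To find the peak hour:

1. Group all LOGOUT events by hour
2. Count events in each hour
3. Find hour with maximum count
4. Peak hour: 10 (with 6 events)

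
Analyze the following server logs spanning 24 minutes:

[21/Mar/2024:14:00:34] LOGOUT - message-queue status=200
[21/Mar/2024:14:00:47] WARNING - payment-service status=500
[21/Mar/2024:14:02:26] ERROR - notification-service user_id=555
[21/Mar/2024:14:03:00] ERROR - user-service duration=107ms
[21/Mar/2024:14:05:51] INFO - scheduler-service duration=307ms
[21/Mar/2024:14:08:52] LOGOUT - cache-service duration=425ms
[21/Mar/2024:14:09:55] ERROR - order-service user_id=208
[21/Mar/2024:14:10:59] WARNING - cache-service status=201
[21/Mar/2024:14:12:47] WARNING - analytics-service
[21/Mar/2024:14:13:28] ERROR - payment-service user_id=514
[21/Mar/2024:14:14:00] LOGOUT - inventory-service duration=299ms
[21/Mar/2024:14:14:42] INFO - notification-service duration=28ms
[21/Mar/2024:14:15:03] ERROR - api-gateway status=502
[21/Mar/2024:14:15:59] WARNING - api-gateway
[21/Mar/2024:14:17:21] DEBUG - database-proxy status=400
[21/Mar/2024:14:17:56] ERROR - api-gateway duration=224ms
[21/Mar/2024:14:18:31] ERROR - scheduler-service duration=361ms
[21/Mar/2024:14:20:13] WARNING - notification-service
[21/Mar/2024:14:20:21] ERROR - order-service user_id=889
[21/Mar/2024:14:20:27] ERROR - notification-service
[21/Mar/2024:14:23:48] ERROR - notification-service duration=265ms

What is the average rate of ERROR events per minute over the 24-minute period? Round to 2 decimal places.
0.42

To calculate the rate:

1. Count total ERROR events: 10
2. Total time period: 24 minutes
3. Rate = 10 / 24 = 0.42 events per minute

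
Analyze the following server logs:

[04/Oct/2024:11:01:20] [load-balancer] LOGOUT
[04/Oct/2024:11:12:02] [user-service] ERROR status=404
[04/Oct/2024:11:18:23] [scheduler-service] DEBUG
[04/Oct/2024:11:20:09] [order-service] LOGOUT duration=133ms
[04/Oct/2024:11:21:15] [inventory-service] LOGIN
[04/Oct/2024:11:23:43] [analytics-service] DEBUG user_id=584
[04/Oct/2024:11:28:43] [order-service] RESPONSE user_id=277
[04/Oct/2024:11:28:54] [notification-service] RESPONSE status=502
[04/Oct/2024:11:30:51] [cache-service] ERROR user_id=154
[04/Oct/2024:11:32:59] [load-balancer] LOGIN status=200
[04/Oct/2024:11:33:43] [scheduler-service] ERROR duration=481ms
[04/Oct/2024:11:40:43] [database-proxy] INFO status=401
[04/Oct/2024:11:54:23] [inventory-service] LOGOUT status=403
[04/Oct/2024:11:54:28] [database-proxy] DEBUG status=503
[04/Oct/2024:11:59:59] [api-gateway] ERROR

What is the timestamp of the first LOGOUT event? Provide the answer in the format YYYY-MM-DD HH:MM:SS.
2024-10-04 11:01:20

To find the first event:

1. Filter for all LOGOUT events
2. Sort by timestamp
3. Select the first one
4. Timestamp: 2024-10-04 11:01:20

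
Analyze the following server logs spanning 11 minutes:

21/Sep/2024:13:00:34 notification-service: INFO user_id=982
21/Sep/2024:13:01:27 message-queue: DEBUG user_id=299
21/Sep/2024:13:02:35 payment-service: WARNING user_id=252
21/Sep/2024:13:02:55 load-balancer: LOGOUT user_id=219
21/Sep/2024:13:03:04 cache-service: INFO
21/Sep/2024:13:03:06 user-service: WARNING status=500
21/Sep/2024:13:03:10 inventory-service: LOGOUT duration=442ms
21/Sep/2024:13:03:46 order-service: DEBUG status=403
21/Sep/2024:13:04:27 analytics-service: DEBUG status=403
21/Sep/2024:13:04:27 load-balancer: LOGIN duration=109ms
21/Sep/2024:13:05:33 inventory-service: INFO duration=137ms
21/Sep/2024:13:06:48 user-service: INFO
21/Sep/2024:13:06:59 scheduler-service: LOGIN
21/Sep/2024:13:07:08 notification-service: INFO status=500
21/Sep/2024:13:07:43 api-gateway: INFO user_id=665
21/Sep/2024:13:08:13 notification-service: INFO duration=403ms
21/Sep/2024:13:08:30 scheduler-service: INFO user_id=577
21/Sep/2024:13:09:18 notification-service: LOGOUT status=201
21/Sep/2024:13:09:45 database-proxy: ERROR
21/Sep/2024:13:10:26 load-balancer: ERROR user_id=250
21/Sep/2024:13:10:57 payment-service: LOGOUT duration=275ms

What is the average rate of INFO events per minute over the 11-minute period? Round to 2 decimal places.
0.73

To calculate the rate:

1. Count total INFO events: 8
2. Total time period: 11 minutes
3. Rate = 8 / 11 = 0.73 events per minute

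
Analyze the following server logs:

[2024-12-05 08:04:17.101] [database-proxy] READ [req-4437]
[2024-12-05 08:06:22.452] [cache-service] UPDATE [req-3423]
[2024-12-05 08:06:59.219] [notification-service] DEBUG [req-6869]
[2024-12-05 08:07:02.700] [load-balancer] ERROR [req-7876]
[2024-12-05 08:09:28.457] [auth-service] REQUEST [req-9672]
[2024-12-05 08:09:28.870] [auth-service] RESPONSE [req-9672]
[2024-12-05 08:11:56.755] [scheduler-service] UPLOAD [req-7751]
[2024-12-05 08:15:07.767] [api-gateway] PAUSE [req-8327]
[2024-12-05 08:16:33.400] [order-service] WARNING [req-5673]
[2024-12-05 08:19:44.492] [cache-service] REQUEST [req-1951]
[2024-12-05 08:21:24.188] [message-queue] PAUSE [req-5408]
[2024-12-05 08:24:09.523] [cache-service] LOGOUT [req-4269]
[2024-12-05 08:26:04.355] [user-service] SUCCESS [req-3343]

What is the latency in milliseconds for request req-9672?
413

To calculate latency:

1. Find REQUEST with id req-9672: 2024-12-05 08:09:28.457
2. Find RESPONSE with id req-9672: 2024-12-05 08:09:28.870
3. Latency: 2024-12-05 08:09:28.870 - 2024-12-05 08:09:28.457 = 413ms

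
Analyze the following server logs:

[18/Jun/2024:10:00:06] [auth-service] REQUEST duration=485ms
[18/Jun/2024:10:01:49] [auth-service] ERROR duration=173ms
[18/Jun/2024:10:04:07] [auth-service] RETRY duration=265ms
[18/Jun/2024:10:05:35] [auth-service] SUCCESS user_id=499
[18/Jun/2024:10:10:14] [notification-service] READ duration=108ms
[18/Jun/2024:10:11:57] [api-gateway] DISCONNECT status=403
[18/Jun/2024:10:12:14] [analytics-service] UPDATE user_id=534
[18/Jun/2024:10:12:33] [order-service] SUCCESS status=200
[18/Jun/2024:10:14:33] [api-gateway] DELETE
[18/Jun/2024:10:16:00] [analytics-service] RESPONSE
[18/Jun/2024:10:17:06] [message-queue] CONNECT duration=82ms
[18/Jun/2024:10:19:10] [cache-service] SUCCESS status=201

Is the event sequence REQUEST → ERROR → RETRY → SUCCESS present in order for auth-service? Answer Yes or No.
Yes

To verify sequence order:

1. Find all events in sequence REQUEST → ERROR → RETRY → SUCCESS for auth-service
2. Extract their timestamps
3. Check if timestamps are in ascending order
4. Result: Yes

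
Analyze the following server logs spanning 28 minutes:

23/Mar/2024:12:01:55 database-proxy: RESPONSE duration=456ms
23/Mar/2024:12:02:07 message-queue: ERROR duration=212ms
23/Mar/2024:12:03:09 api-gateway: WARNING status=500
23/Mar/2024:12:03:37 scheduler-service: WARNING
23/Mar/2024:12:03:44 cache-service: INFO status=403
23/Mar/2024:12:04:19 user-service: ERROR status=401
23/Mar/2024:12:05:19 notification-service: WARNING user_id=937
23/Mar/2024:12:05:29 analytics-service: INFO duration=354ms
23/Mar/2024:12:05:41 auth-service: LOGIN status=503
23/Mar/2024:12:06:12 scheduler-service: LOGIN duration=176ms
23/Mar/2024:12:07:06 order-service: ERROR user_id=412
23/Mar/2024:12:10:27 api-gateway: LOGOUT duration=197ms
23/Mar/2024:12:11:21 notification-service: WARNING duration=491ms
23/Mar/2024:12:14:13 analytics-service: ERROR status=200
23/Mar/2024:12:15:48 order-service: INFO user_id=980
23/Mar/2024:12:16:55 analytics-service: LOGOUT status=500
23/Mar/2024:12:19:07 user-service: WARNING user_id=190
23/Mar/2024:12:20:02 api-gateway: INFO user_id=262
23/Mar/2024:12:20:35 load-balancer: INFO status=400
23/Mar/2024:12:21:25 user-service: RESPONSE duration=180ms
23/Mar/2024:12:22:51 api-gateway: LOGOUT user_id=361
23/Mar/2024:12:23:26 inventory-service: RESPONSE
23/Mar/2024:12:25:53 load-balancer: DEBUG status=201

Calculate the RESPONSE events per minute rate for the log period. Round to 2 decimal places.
0.11

To calculate the rate:

1. Count total RESPONSE events: 3
2. Total time period: 28 minutes
3. Rate = 3 / 28 = 0.11 events per minute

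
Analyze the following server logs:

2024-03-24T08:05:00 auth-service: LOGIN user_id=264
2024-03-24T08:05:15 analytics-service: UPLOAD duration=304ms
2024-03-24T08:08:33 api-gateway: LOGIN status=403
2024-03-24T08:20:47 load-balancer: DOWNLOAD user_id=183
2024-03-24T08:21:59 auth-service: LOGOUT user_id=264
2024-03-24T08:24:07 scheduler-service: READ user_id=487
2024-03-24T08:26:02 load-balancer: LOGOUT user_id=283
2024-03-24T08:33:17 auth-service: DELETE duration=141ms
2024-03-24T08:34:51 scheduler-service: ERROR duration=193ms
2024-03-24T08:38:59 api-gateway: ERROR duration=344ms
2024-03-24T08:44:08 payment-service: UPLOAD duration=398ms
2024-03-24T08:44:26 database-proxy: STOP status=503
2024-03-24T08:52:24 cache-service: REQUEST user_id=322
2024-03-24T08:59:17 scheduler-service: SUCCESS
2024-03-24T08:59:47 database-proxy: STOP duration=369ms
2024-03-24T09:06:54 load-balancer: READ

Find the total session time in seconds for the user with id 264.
1019

To calculate session duration:

1. Find LOGIN event for user_id=264: 2024-03-24T08:05:00
2. Find LOGOUT event for user_id=264: 2024-03-24T08:21:59
3. Session duration: 2024-03-24T08:21:59 - 2024-03-24T08:05:00 = 1019 seconds (16 minutes)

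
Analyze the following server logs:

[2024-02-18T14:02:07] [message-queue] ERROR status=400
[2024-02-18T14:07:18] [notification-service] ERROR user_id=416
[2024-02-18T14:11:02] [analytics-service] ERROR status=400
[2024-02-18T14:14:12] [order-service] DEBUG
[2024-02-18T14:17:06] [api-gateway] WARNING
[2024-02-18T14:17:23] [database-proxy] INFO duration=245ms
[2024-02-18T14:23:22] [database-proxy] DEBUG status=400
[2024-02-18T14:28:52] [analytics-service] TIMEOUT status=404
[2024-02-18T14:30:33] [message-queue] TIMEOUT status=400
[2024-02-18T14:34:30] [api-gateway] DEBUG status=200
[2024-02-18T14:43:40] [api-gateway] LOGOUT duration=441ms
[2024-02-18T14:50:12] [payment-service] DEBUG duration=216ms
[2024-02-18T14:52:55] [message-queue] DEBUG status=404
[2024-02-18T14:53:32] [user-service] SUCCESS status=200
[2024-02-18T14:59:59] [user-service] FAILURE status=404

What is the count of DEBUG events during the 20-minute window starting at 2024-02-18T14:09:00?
2

To count events in the time window:

1. Window boundaries: 2024-02-18T14:09:00 to 2024-02-18T14:29:00
2. Filter for DEBUG events within this window
3. Count matching events: 2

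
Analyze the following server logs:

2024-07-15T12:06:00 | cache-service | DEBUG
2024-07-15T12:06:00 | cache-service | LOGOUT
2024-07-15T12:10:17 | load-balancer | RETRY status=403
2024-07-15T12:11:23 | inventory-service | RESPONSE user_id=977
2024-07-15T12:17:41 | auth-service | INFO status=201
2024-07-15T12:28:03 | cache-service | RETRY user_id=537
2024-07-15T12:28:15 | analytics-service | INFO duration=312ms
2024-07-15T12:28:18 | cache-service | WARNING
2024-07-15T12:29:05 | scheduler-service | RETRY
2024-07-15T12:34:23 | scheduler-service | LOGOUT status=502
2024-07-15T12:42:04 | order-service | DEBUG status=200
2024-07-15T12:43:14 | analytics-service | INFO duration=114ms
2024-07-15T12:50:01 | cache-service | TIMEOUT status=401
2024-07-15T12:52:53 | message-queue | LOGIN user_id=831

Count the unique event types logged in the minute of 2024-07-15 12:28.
3

To count unique event types:

1. Filter events in the minute starting at 2024-07-15 12:28
2. Extract event types from matching entries
3. Count unique types: 3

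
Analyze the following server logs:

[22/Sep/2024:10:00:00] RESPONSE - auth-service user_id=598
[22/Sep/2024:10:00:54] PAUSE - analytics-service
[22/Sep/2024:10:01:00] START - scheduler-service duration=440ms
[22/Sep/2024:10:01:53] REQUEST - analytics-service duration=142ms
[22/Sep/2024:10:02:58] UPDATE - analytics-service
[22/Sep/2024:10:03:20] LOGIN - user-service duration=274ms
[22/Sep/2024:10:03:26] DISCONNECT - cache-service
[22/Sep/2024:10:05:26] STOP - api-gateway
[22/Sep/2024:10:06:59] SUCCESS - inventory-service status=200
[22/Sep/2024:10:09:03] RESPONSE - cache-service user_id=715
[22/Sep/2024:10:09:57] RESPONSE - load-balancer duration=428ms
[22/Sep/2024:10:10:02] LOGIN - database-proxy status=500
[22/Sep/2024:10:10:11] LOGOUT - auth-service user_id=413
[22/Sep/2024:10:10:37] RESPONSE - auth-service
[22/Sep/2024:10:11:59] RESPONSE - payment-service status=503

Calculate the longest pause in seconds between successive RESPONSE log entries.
543

To find the longest gap:

1. Extract all RESPONSE events in chronological order
2. Calculate time differences between consecutive events
3. Find the maximum difference
4. Longest gap: 543 seconds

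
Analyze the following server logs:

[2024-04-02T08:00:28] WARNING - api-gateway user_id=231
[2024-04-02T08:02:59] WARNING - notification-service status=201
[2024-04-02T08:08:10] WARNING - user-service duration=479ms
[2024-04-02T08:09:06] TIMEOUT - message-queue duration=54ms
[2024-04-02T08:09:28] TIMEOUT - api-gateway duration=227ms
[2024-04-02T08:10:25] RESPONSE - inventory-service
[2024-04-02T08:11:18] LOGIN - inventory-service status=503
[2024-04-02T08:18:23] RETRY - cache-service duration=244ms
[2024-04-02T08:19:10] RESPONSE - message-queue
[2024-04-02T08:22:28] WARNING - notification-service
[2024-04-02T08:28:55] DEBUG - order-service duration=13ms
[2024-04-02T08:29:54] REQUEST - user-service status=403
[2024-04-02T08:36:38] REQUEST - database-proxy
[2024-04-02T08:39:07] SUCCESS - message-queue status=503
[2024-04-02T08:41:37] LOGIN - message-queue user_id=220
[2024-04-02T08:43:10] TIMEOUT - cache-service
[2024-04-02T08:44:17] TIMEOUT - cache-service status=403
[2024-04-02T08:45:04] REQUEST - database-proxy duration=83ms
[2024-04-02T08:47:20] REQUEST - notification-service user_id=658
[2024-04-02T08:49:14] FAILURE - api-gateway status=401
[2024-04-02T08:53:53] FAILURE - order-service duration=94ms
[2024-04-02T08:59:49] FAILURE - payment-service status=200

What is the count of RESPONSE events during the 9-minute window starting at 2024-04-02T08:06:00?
1

To count events in the time window:

1. Window boundaries: 2024-04-02T08:06:00 to 2024-04-02T08:15:00
2. Filter for RESPONSE events within this window
3. Count matching events: 1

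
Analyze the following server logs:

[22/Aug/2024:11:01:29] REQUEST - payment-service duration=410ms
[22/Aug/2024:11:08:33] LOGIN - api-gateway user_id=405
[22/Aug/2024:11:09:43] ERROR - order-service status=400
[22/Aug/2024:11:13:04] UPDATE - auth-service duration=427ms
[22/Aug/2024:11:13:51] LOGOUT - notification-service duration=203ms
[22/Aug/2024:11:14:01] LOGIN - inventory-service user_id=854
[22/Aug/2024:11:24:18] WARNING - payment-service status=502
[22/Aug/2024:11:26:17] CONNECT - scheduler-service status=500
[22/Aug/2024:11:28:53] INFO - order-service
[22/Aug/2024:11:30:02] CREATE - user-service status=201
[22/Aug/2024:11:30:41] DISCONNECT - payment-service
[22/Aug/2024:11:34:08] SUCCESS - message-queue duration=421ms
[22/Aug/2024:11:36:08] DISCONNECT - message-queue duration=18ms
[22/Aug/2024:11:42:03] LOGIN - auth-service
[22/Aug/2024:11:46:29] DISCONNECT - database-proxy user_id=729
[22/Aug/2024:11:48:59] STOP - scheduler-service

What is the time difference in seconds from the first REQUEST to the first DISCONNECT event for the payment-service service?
1752

To find the time between events:

1. Locate the first REQUEST event for payment-service: 22/Aug/2024:11:01:29
2. Locate the first DISCONNECT event for payment-service: 22/Aug/2024:11:30:41
3. Calculate the difference: 22/Aug/2024:11:30:41 - 22/Aug/2024:11:01:29 = 1752 seconds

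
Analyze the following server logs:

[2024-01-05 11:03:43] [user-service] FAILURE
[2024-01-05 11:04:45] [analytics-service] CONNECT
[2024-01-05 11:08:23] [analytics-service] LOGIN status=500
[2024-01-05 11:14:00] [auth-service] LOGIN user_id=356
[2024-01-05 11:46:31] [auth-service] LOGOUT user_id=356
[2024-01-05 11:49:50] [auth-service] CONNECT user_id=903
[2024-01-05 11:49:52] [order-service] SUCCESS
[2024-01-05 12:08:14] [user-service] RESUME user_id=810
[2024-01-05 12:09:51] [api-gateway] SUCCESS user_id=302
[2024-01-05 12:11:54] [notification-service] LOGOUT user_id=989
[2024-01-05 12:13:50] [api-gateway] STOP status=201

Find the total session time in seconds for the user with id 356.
1951

To calculate session duration:

1. Find LOGIN event for user_id=356: 2024-01-05 11:14:00
2. Find LOGOUT event for user_id=356: 2024-01-05 11:46:31
3. Session duration: 2024-01-05 11:46:31 - 2024-01-05 11:14:00 = 1951 seconds (32 minutes)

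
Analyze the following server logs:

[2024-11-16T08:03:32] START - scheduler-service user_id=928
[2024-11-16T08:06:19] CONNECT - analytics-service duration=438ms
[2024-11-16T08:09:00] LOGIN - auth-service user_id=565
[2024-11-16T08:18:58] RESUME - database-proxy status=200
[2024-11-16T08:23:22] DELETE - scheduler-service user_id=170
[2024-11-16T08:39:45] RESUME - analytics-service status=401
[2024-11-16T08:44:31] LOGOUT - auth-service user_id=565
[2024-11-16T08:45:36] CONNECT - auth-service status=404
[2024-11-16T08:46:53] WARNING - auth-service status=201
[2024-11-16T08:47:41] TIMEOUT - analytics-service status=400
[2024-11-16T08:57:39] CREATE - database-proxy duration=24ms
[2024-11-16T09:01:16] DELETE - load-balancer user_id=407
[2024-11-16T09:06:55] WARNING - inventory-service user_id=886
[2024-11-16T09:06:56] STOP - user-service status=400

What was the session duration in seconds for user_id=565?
2131

To calculate session duration:

1. Find LOGIN event for user_id=565: 2024-11-16T08:09:00
2. Find LOGOUT event for user_id=565: 2024-11-16T08:44:31
3. Session duration: 2024-11-16T08:44:31 - 2024-11-16T08:09:00 = 2131 seconds (35 minutes)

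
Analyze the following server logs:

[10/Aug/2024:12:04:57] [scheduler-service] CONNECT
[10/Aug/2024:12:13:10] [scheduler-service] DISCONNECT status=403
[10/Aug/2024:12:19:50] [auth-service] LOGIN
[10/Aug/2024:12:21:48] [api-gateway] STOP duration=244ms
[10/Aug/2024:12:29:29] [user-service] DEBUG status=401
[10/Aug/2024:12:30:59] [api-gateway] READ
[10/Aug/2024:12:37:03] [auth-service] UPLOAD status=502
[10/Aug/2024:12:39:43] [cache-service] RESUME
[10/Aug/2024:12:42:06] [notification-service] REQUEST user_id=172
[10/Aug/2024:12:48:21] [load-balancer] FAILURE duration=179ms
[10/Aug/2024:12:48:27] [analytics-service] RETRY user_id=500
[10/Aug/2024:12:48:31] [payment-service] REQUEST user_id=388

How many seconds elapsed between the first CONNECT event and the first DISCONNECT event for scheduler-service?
493

To find the time between events:

1. Locate the first CONNECT event for scheduler-service: 10/Aug/2024:12:04:57
2. Locate the first DISCONNECT event for scheduler-service: 10/Aug/2024:12:13:10
3. Calculate the difference: 10/Aug/2024:12:13:10 - 10/Aug/2024:12:04:57 = 493 seconds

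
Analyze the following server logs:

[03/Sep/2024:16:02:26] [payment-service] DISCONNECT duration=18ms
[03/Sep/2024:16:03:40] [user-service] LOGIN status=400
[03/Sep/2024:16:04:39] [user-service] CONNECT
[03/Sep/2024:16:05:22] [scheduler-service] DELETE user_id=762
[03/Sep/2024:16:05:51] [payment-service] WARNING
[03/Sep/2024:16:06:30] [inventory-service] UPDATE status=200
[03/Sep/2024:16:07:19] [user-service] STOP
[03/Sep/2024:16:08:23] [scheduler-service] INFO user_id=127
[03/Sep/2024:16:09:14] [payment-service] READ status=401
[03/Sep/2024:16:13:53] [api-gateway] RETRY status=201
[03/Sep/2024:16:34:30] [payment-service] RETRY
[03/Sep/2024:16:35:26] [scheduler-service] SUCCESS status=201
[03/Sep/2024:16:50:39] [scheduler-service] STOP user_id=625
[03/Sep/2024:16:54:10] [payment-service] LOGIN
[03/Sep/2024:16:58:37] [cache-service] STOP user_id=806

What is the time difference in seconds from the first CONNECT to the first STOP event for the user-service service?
160

To find the time between events:

1. Locate the first CONNECT event for user-service: 03/Sep/2024:16:04:39
2. Locate the first STOP event for user-service: 03/Sep/2024:16:07:19
3. Calculate the difference: 03/Sep/2024:16:07:19 - 03/Sep/2024:16:04:39 = 160 seconds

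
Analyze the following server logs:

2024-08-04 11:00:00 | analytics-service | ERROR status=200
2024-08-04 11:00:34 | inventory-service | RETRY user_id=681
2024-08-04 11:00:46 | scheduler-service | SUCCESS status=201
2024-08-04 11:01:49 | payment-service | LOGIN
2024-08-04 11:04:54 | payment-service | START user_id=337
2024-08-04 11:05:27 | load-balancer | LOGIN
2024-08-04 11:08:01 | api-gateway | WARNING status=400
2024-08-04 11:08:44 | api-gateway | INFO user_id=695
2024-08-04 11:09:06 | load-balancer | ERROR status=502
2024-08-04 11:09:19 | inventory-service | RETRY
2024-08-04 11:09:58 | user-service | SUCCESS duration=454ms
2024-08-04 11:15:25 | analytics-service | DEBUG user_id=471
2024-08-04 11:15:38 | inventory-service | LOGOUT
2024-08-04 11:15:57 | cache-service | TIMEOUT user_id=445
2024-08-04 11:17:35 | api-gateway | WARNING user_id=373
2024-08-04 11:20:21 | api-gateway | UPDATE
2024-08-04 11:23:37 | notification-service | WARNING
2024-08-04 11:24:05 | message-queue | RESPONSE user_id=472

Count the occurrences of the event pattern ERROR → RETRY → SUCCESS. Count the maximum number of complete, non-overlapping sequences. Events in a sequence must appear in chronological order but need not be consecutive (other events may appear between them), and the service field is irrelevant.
2

To count sequences:

1. Look for pattern: ERROR → RETRY → SUCCESS
2. Greedily scan the log in chronological order, matching each sequence element in turn (ignoring service)
3. Each time the full pattern completes, increment the count and restart matching from the next event
4. Complete non-overlapping sequences found: 2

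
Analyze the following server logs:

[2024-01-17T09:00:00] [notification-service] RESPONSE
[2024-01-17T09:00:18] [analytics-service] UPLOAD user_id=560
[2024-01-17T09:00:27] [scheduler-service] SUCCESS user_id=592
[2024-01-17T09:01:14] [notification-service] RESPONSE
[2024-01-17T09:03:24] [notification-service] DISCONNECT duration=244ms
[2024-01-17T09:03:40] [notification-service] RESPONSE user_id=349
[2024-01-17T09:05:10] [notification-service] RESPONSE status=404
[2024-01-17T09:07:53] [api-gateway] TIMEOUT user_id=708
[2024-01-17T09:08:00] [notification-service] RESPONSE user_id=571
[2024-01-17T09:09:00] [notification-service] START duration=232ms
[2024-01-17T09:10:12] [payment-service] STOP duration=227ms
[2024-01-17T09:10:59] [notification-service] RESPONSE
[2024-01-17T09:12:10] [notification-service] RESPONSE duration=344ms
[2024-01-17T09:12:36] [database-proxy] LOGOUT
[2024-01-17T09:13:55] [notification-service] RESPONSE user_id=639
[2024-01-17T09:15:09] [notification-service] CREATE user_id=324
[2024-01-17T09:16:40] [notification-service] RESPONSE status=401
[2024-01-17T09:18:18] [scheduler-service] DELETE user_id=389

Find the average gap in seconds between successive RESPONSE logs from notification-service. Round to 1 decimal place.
125.0

To calculate average interval:

1. Find all RESPONSE events for notification-service in order
2. Calculate time gaps between consecutive events
3. Compute mean of gaps: 1000 / 8 = 125.0 seconds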